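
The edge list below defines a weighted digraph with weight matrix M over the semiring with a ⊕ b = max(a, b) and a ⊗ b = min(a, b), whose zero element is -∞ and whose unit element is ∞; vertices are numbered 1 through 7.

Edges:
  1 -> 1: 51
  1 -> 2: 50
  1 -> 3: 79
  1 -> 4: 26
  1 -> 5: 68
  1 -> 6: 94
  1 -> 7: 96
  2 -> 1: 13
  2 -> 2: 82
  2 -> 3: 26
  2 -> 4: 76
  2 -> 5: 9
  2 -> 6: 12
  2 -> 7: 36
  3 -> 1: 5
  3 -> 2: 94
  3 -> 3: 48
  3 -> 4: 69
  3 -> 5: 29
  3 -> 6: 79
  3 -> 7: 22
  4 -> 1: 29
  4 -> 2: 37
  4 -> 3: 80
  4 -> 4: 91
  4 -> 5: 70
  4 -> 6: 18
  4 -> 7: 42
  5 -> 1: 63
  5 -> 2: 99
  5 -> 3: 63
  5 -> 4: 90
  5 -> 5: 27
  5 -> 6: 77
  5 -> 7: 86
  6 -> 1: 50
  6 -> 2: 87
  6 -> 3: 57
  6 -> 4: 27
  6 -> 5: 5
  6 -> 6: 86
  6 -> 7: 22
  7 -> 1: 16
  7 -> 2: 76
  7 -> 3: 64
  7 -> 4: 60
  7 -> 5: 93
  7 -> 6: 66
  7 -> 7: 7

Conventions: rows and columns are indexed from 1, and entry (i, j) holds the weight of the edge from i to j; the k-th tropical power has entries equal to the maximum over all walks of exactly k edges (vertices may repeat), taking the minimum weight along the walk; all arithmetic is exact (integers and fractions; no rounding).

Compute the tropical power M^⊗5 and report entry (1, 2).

M^⊗2:
  [63, 87, 64, 69, 93, 86, 68]
  [29, 82, 76, 76, 70, 36, 42]
  [50, 82, 69, 76, 69, 79, 42]
  [63, 80, 80, 91, 70, 79, 70]
  [51, 82, 80, 90, 86, 77, 63]
  [50, 86, 57, 76, 50, 86, 50]
  [63, 93, 63, 90, 60, 77, 86]
M^⊗3:
  [63, 93, 69, 90, 69, 86, 86]
  [63, 82, 76, 76, 70, 76, 70]
  [63, 82, 76, 76, 70, 79, 69]
  [63, 80, 80, 91, 70, 79, 70]
  [63, 86, 80, 90, 70, 79, 86]
  [50, 86, 76, 76, 70, 86, 50]
  [60, 82, 80, 90, 86, 77, 63]
M^⊗4:
  [63, 86, 80, 90, 86, 86, 69]
  [63, 82, 76, 76, 70, 76, 70]
  [63, 82, 76, 76, 70, 79, 70]
  [63, 80, 80, 91, 70, 79, 70]
  [63, 82, 80, 90, 86, 79, 70]
  [63, 86, 76, 76, 70, 86, 70]
  [63, 86, 80, 90, 70, 79, 86]
M^⊗5:
  [63, 86, 80, 90, 70, 86, 86]
  [63, 82, 76, 76, 70, 76, 70]
  [63, 82, 76, 76, 70, 79, 70]
  [63, 80, 80, 91, 70, 79, 70]
  [63, 86, 80, 90, 70, 79, 86]
  [63, 86, 76, 76, 70, 86, 70]
  [63, 82, 80, 90, 86, 79, 70]
Key observation: the optimum is the walk 1->6->6->6->6->2, with weight 94 min 86 min 86 min 86 min 87 = 86.
Optimal value attained by: walk 1->6->6->6->6->2.
Answer: (M^⊗5)[1][2] = 86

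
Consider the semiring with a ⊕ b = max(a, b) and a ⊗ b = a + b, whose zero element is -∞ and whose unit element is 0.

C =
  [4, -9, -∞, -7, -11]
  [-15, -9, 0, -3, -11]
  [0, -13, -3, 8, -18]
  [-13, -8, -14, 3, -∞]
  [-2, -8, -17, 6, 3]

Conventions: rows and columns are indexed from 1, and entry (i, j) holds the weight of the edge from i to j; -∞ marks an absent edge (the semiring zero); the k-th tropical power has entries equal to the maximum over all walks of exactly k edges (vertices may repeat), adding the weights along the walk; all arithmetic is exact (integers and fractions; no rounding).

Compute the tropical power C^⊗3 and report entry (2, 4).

C^⊗2:
  [8, -5, -9, -3, -7]
  [0, -11, -3, 8, -8]
  [4, 0, -6, 11, -11]
  [-9, -5, -8, 6, -19]
  [2, -2, -8, 9, 6]
C^⊗3:
  [12, -1, -5, 1, -3]
  [4, 0, -6, 11, -5]
  [8, 3, 0, 14, -7]
  [-5, -2, -5, 9, -16]
  [6, 1, -2, 12, 9]
Key observation: the optimum is the walk 2->3->4->4, with weight 0 + 8 + 3 = 11.
Optimal value attained by: walk 2->3->4->4.
Answer: (C^⊗3)[2][4] = 11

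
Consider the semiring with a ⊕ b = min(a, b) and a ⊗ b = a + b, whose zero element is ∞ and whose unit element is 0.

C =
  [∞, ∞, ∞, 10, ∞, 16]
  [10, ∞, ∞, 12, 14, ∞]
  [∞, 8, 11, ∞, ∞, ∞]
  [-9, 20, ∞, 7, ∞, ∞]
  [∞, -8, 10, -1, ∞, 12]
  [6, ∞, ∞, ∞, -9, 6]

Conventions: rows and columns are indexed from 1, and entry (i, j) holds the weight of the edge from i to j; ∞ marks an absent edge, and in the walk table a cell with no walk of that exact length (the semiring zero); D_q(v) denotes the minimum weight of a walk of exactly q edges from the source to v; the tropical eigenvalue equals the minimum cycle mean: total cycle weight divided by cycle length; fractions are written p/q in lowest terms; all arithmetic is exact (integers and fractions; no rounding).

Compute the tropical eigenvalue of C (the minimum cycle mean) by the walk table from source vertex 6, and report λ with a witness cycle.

q=0: [∞, ∞, ∞, ∞, ∞, 0]
q=1: [6, ∞, ∞, ∞, -9, 6]
q=2: [12, -17, 1, -10, -3, 3]
q=3: [-19, -11, 7, -5, -6, 9]
q=4: [-14, -14, 4, -9, 0, -3]
q=5: [-18, -8, 10, -4, -12, 2]
q=6: [-13, -20, -2, -13, -7, -2]
Optimal cycle mean attained by: cycle 1->6->5->4->1, total 16 + (-9) + (-1) + (-9), length 4.
Answer: λ = -3/4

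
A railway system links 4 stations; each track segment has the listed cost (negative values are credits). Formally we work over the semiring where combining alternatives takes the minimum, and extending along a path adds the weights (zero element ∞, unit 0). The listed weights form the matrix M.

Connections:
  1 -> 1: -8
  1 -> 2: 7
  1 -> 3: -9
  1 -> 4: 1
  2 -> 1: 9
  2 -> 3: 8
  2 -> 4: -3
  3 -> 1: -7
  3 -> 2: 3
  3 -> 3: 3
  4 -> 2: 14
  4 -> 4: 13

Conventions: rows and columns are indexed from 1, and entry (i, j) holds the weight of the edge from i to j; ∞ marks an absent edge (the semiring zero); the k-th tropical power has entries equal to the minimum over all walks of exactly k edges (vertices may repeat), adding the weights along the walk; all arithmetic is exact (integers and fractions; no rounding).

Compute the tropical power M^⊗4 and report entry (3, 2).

M^⊗2:
  [-16, -6, -17, -7]
  [1, 11, 0, 10]
  [-15, 0, -16, -6]
  [23, 27, 22, 11]
M^⊗3:
  [-24, -14, -25, -15]
  [-7, 3, -8, 2]
  [-23, -13, -24, -14]
  [15, 25, 14, 24]
M^⊗4:
  [-32, -22, -33, -23]
  [-15, -5, -16, -6]
  [-31, -21, -32, -22]
  [7, 17, 6, 16]
Key observation: the optimum is the walk 3->1->1->3->2, with weight (-7) + (-8) + (-9) + 3 = -21.
Optimal value attained by: walk 3->1->1->3->2.
Answer: (M^⊗4)[3][2] = -21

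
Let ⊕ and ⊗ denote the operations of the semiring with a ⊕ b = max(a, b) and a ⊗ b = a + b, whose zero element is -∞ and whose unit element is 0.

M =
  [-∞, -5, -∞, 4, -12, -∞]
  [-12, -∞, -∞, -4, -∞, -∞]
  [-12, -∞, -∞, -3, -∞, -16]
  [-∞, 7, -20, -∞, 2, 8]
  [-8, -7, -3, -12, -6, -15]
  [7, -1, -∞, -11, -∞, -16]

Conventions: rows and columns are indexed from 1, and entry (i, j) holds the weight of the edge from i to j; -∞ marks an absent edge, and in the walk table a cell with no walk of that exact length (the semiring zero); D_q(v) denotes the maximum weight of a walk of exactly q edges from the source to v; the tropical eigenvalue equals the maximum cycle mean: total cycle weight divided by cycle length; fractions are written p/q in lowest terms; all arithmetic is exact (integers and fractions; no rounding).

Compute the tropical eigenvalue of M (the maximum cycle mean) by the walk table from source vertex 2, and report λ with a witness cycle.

q=0: [-∞, 0, -∞, -∞, -∞, -∞]
q=1: [-12, -∞, -∞, -4, -∞, -∞]
q=2: [-∞, 3, -24, -8, -2, 4]
q=3: [11, 3, -5, -1, -6, 0]
q=4: [7, 6, -9, 15, 1, 7]
q=5: [14, 22, -2, 11, 17, 23]
q=6: [30, 22, 14, 18, 13, 19]
Optimal cycle mean attained by: cycle 1->4->6->1, total 4 + 8 + 7, length 3.
Answer: λ = 19/3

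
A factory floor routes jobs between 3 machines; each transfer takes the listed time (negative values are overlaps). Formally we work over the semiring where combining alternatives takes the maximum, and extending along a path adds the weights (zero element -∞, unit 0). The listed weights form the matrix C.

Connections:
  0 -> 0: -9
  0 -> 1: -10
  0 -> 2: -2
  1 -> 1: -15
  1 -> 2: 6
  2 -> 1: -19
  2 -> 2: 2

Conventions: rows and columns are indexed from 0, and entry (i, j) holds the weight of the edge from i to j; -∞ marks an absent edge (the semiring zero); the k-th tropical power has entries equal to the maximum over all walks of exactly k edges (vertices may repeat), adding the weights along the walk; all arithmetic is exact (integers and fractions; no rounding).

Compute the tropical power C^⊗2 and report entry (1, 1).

C^⊗2:
  [-18, -19, 0]
  [-∞, -13, 8]
  [-∞, -17, 4]
Key observation: the optimum is the walk 1->2->1, with weight 6 + (-19) = -13.
Optimal value attained by: walk 1->2->1.
Answer: (C^⊗2)[1][1] = -13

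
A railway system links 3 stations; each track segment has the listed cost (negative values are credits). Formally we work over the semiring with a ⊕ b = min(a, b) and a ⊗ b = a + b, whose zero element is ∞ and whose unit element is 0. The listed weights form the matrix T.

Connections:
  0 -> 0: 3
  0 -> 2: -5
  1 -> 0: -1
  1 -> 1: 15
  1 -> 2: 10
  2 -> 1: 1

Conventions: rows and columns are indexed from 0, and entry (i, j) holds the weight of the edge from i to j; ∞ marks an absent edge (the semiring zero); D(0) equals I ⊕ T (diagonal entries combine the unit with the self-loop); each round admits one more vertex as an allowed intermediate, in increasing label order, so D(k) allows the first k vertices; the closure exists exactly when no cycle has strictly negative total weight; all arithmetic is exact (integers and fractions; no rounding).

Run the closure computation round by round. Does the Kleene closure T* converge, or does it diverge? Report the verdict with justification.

D(0):
  [0, ∞, -5]
  [-1, 0, 10]
  [∞, 1, 0]
D(1):
  [0, ∞, -5]
  [-1, 0, -6]
  [∞, 1, 0]
Detection: at round 2, diagonal entry (2, 2) turns strictly negative.
Key observation: the cycle 2->1->0->2 has total weight 1 + (-1) + (-5), which is strictly negative.
Answer: DIVERGES — negative cycle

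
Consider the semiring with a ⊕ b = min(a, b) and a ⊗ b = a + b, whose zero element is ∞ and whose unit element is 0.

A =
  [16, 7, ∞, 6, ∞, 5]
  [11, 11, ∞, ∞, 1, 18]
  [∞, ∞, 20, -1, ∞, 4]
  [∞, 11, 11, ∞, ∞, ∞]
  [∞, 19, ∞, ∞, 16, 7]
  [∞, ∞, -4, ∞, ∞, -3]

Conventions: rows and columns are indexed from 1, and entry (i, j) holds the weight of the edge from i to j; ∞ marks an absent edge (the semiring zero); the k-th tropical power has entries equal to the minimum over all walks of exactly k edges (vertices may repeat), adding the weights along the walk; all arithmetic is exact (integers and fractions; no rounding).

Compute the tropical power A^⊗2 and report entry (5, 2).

A^⊗2:
  [18, 17, 1, 22, 8, 2]
  [22, 18, 14, 17, 12, 8]
  [∞, 10, 0, 19, ∞, 1]
  [22, 22, 31, 10, 12, 15]
  [30, 30, 3, ∞, 20, 4]
  [∞, ∞, -7, -5, ∞, -6]
Key observation: the optimum is the walk 5->2->2, with weight 19 + 11 = 30.
Optimal value attained by: walk 5->2->2.
Answer: (A^⊗2)[5][2] = 30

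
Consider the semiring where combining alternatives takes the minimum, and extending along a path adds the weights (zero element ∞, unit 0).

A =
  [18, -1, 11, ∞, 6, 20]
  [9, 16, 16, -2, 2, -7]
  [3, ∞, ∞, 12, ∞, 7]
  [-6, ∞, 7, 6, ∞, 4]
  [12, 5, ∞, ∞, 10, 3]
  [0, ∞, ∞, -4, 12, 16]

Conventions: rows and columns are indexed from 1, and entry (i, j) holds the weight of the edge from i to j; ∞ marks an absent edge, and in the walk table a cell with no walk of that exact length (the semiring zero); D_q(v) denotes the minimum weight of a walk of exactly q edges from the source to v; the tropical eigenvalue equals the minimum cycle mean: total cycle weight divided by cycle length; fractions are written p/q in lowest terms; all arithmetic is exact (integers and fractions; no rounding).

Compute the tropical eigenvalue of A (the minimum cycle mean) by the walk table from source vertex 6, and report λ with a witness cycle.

q=0: [∞, ∞, ∞, ∞, ∞, 0]
q=1: [0, ∞, ∞, -4, 12, 16]
q=2: [-10, -1, 3, 2, 6, 0]
q=3: [-4, -11, 1, -4, -4, -8]
q=4: [-10, -5, 3, -13, -9, -18]
q=5: [-19, -11, -6, -22, -6, -12]
q=6: [-28, -20, -15, -16, -13, -18]
Optimal cycle mean attained by: cycle 1->2->6->4->1, total (-1) + (-7) + (-4) + (-6), length 4.
Answer: λ = -9/2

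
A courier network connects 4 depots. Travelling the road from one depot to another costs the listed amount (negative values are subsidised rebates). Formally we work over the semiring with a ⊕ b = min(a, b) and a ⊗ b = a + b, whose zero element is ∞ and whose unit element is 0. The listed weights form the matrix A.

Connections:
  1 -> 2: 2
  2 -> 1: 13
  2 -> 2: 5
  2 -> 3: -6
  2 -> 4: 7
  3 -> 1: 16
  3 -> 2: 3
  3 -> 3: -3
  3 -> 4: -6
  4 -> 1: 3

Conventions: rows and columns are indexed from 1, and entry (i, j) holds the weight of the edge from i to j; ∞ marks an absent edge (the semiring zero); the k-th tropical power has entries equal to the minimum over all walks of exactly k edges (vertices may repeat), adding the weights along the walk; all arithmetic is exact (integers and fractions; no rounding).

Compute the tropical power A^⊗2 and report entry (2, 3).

A^⊗2:
  [15, 7, -4, 9]
  [10, -3, -9, -12]
  [-3, 0, -6, -9]
  [∞, 5, ∞, ∞]
Key observation: the optimum is the walk 2->3->3, with weight (-6) + (-3) = -9.
Optimal value attained by: walk 2->3->3.
Answer: (A^⊗2)[2][3] = -9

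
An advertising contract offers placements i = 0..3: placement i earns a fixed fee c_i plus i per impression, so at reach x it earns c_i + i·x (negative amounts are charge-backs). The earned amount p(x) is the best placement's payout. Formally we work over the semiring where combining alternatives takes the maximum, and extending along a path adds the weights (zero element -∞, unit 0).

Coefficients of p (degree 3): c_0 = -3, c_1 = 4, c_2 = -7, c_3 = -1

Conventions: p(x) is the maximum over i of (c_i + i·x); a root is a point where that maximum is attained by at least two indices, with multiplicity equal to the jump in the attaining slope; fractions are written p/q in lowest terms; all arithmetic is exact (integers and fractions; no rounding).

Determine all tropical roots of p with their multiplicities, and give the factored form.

hull edge (i=0, c=-3) to (i=1, c=4): slope 7, span 1
hull edge (i=1, c=4) to (i=3, c=-1): slope -5/2, span 2
Factored form: p(x) = -1 ⊗ (x ⊕ (-7)) ⊗ (x ⊕ 5/2) ⊗ (x ⊕ 5/2)
Answer: roots = -7 (mult 1), 5/2 (mult 2)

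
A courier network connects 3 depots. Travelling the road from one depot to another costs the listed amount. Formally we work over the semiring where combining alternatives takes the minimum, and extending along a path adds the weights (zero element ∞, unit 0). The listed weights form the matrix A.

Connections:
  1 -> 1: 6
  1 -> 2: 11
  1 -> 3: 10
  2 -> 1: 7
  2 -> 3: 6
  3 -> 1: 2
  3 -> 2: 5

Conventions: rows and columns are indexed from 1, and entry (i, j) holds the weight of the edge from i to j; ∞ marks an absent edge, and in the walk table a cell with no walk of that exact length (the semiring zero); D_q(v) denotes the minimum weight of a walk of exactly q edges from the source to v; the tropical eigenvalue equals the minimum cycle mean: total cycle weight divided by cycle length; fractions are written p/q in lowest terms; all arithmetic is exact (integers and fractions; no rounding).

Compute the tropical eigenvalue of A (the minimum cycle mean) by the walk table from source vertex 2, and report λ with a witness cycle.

q=0: [∞, 0, ∞]
q=1: [7, ∞, 6]
q=2: [8, 11, 17]
q=3: [14, 19, 17]
Optimal cycle mean attained by: cycle 2->3->2, total 6 + 5, length 2.
Answer: λ = 11/2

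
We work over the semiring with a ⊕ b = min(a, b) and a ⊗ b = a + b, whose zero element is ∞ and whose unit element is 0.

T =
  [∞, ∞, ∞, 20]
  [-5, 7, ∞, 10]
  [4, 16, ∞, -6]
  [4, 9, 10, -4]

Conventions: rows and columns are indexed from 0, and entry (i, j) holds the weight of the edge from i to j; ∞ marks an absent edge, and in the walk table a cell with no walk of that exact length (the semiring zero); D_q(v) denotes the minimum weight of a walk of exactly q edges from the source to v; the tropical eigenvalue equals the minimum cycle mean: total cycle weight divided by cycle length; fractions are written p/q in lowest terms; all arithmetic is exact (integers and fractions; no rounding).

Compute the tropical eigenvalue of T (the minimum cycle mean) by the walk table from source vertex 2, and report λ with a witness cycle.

q=0: [∞, ∞, 0, ∞]
q=1: [4, 16, ∞, -6]
q=2: [-2, 3, 4, -10]
q=3: [-6, -1, 0, -14]
q=4: [-10, -5, -4, -18]
Optimal cycle mean attained by: cycle 3->3, total (-4), length 1.
Answer: λ = -4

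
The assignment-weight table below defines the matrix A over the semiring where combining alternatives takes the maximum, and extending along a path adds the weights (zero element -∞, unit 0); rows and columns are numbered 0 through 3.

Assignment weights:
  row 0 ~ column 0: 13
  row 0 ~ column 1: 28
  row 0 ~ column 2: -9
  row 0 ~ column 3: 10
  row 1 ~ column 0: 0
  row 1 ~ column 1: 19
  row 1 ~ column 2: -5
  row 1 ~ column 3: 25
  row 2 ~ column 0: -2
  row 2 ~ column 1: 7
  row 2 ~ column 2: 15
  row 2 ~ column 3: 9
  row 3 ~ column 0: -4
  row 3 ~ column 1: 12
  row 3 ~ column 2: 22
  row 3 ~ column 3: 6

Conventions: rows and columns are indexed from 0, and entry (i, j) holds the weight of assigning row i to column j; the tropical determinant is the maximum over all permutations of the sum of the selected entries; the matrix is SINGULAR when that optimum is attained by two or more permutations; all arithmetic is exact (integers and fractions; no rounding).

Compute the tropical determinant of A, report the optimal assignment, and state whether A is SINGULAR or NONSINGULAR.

σ = (0, 1, 2, 3): 13 + 19 + 15 + 6 = 53
σ = (0, 1, 3, 2): 13 + 19 + 9 + 22 = 63
σ = (0, 2, 1, 3): 13 + (-5) + 7 + 6 = 21
σ = (0, 2, 3, 1): 13 + (-5) + 9 + 12 = 29
σ = (0, 3, 1, 2): 13 + 25 + 7 + 22 = 67
σ = (0, 3, 2, 1): 13 + 25 + 15 + 12 = 65
σ = (1, 0, 2, 3): 28 + 0 + 15 + 6 = 49
σ = (1, 0, 3, 2): 28 + 0 + 9 + 22 = 59
σ = (1, 2, 0, 3): 28 + (-5) + (-2) + 6 = 27
σ = (1, 2, 3, 0): 28 + (-5) + 9 + (-4) = 28
σ = (1, 3, 0, 2): 28 + 25 + (-2) + 22 = 73
σ = (1, 3, 2, 0): 28 + 25 + 15 + (-4) = 64
σ = (2, 0, 1, 3): (-9) + 0 + 7 + 6 = 4
σ = (2, 0, 3, 1): (-9) + 0 + 9 + 12 = 12
σ = (2, 1, 0, 3): (-9) + 19 + (-2) + 6 = 14
σ = (2, 1, 3, 0): (-9) + 19 + 9 + (-4) = 15
σ = (2, 3, 0, 1): (-9) + 25 + (-2) + 12 = 26
σ = (2, 3, 1, 0): (-9) + 25 + 7 + (-4) = 19
σ = (3, 0, 1, 2): 10 + 0 + 7 + 22 = 39
σ = (3, 0, 2, 1): 10 + 0 + 15 + 12 = 37
σ = (3, 1, 0, 2): 10 + 19 + (-2) + 22 = 49
σ = (3, 1, 2, 0): 10 + 19 + 15 + (-4) = 40
σ = (3, 2, 0, 1): 10 + (-5) + (-2) + 12 = 15
σ = (3, 2, 1, 0): 10 + (-5) + 7 + (-4) = 8
Optimal value attained by: σ = (1, 3, 0, 2).
Answer: det⊕(A) = 73; verdict: NONSINGULAR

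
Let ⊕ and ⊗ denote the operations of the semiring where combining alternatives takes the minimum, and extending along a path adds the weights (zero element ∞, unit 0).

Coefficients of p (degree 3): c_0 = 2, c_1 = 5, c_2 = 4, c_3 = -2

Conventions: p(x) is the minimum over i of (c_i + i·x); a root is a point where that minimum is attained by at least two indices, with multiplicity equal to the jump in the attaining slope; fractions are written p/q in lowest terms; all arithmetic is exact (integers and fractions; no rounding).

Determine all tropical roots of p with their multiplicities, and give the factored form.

hull edge (i=0, c=2) to (i=3, c=-2): slope -4/3, span 3
Factored form: p(x) = -2 ⊗ (x ⊕ 4/3) ⊗ (x ⊕ 4/3) ⊗ (x ⊕ 4/3)
Answer: roots = 4/3 (mult 3)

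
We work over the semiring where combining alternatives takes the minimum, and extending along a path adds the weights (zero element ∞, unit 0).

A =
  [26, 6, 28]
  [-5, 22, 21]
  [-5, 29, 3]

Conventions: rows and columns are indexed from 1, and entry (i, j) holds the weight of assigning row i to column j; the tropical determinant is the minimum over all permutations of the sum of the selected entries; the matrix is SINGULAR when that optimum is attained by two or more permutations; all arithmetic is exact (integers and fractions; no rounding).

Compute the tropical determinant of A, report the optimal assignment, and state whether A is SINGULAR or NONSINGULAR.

σ = (1, 2, 3): 26 + 22 + 3 = 51
σ = (1, 3, 2): 26 + 21 + 29 = 76
σ = (2, 1, 3): 6 + (-5) + 3 = 4
σ = (2, 3, 1): 6 + 21 + (-5) = 22
σ = (3, 1, 2): 28 + (-5) + 29 = 52
σ = (3, 2, 1): 28 + 22 + (-5) = 45
Optimal value attained by: σ = (2, 1, 3).
Answer: det⊕(A) = 4; verdict: NONSINGULAR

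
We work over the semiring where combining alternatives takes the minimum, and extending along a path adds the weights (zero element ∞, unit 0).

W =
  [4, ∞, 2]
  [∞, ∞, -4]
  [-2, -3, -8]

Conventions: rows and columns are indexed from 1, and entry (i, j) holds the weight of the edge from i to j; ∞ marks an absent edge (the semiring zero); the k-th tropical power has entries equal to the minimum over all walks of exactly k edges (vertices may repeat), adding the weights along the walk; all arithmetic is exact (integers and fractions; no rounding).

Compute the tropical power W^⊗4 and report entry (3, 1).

W^⊗2:
  [0, -1, -6]
  [-6, -7, -12]
  [-10, -11, -16]
W^⊗3:
  [-8, -9, -14]
  [-14, -15, -20]
  [-18, -19, -24]
W^⊗4:
  [-16, -17, -22]
  [-22, -23, -28]
  [-26, -27, -32]
Key observation: the optimum is the walk 3->3->3->3->1, with weight (-8) + (-8) + (-8) + (-2) = -26.
Optimal value attained by: walk 3->3->3->3->1.
Answer: (W^⊗4)[3][1] = -26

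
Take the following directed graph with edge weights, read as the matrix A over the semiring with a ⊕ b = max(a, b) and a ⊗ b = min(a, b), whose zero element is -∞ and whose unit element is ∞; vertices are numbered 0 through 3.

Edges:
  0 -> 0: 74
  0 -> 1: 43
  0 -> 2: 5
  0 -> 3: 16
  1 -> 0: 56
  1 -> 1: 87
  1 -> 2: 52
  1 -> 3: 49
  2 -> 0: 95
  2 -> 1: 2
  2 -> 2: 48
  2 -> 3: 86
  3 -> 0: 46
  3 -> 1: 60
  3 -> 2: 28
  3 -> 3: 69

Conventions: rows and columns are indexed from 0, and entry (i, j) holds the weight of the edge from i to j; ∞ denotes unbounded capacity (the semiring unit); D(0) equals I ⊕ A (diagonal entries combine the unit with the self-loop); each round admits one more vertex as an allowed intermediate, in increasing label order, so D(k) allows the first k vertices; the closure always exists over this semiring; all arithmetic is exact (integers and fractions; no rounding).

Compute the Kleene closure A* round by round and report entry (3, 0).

D(0):
  [∞, 43, 5, 16]
  [56, ∞, 52, 49]
  [95, 2, ∞, 86]
  [46, 60, 28, ∞]
D(1):
  [∞, 43, 5, 16]
  [56, ∞, 52, 49]
  [95, 43, ∞, 86]
  [46, 60, 28, ∞]
D(2):
  [∞, 43, 43, 43]
  [56, ∞, 52, 49]
  [95, 43, ∞, 86]
  [56, 60, 52, ∞]
D(3):
  [∞, 43, 43, 43]
  [56, ∞, 52, 52]
  [95, 43, ∞, 86]
  [56, 60, 52, ∞]
D(4):
  [∞, 43, 43, 43]
  [56, ∞, 52, 52]
  [95, 60, ∞, 86]
  [56, 60, 52, ∞]
Answer: A*[3][0] = 56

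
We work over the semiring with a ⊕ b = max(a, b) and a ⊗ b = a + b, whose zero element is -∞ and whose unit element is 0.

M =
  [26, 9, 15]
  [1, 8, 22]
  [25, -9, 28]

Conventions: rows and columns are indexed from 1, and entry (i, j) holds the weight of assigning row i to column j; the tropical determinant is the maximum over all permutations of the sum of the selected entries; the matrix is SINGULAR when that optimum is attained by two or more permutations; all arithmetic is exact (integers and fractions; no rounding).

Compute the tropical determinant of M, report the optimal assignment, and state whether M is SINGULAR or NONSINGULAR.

σ = (1, 2, 3): 26 + 8 + 28 = 62
σ = (1, 3, 2): 26 + 22 + (-9) = 39
σ = (2, 1, 3): 9 + 1 + 28 = 38
σ = (2, 3, 1): 9 + 22 + 25 = 56
σ = (3, 1, 2): 15 + 1 + (-9) = 7
σ = (3, 2, 1): 15 + 8 + 25 = 48
Optimal value attained by: σ = (1, 2, 3).
Answer: det⊕(M) = 62; verdict: NONSINGULAR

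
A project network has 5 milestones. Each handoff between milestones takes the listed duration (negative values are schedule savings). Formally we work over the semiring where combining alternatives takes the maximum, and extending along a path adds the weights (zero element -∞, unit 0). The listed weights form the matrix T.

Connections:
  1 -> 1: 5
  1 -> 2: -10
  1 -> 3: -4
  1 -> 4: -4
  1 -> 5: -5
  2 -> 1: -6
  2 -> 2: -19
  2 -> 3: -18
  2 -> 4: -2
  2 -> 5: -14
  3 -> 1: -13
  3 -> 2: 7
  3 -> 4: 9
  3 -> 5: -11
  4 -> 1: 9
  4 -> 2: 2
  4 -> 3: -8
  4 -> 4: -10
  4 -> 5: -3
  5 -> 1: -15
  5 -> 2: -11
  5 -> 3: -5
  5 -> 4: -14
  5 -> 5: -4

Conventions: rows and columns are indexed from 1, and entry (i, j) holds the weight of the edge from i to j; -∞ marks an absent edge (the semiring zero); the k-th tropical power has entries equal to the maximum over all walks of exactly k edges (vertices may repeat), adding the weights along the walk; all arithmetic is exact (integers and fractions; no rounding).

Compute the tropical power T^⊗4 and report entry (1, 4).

T^⊗2:
  [10, 3, 1, 5, 0]
  [7, 0, -10, -9, -5]
  [18, 11, 1, 5, 6]
  [14, -1, 5, 5, 4]
  [-5, 2, -9, 4, -8]
T^⊗3:
  [15, 8, 6, 10, 5]
  [12, -3, 3, 3, 2]
  [23, 8, 14, 14, 13]
  [19, 12, 10, 14, 9]
  [13, 6, -4, 0, 1]
T^⊗4:
  [20, 13, 11, 15, 10]
  [17, 10, 8, 12, 7]
  [28, 21, 19, 23, 18]
  [24, 17, 15, 19, 14]
  [18, 3, 9, 9, 8]
Key observation: the optimum is the walk 1->1->1->3->4, with weight 5 + 5 + (-4) + 9 = 15.
Optimal value attained by: walk 1->1->1->3->4.
Answer: (T^⊗4)[1][4] = 15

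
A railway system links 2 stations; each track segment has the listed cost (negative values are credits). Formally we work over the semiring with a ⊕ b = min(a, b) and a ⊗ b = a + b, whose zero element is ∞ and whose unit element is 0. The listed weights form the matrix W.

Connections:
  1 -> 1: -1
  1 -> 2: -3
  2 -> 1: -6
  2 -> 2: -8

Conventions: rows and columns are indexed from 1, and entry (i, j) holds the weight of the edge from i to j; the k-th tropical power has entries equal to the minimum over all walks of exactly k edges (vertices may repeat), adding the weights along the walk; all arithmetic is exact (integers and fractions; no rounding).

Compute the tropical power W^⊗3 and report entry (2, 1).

W^⊗2:
  [-9, -11]
  [-14, -16]
W^⊗3:
  [-17, -19]
  [-22, -24]
Key observation: the optimum is the walk 2->2->2->1, with weight (-8) + (-8) + (-6) = -22.
Optimal value attained by: walk 2->2->2->1.
Answer: (W^⊗3)[2][1] = -22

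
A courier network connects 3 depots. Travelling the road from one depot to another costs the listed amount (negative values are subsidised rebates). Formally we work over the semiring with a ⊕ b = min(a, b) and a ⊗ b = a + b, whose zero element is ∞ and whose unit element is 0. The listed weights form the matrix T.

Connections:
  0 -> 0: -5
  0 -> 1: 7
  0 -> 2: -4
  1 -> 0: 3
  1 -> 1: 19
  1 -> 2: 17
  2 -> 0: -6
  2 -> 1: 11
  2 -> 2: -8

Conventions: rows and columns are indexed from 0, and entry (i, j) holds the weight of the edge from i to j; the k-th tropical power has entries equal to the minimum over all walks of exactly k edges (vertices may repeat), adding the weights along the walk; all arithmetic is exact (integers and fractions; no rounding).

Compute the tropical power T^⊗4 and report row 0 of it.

T^⊗2:
  [-10, 2, -12]
  [-2, 10, -1]
  [-14, 1, -16]
T^⊗3:
  [-18, -3, -20]
  [-7, 5, -9]
  [-22, -7, -24]
T^⊗4:
  [-26, -11, -28]
  [-15, 0, -17]
  [-30, -15, -32]
Answer: row 0 of T^⊗4 = [-26, -11, -28]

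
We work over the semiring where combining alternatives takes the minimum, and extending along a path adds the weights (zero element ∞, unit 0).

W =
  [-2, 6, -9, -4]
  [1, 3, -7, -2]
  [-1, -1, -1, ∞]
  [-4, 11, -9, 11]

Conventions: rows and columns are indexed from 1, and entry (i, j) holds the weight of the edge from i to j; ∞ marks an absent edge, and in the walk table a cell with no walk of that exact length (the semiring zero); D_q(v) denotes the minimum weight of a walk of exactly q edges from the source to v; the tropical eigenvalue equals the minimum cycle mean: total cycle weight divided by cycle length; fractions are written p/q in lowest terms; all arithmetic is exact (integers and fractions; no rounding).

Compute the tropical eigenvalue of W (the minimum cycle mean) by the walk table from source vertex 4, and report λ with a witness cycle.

q=0: [∞, ∞, ∞, 0]
q=1: [-4, 11, -9, 11]
q=2: [-10, -10, -13, -8]
q=3: [-14, -14, -19, -14]
q=4: [-20, -20, -23, -18]
Optimal cycle mean attained by: cycle 1->3->1, total (-9) + (-1), length 2.
Answer: λ = -5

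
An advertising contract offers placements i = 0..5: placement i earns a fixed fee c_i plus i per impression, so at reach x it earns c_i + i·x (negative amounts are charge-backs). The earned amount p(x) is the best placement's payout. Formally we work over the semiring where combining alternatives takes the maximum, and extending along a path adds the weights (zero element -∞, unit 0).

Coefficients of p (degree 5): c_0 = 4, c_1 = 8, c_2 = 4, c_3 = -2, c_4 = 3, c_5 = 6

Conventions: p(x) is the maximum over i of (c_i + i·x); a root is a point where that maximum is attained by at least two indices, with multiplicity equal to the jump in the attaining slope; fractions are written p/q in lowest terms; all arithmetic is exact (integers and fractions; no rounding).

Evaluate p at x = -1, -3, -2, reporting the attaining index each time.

p(-1) = max(4+0·(-1)=4, 8+1·(-1)=7, 4+2·(-1)=2, -2+3·(-1)=-5, 3+4·(-1)=-1, 6+5·(-1)=1) = 7 (attained by i=1)
p(-3) = max(4+0·(-3)=4, 8+1·(-3)=5, 4+2·(-3)=-2, -2+3·(-3)=-11, 3+4·(-3)=-9, 6+5·(-3)=-9) = 5 (attained by i=1)
p(-2) = max(4+0·(-2)=4, 8+1·(-2)=6, 4+2·(-2)=0, -2+3·(-2)=-8, 3+4·(-2)=-5, 6+5·(-2)=-4) = 6 (attained by i=1)
Answer: p(-1) = 7; p(-3) = 5; p(-2) = 6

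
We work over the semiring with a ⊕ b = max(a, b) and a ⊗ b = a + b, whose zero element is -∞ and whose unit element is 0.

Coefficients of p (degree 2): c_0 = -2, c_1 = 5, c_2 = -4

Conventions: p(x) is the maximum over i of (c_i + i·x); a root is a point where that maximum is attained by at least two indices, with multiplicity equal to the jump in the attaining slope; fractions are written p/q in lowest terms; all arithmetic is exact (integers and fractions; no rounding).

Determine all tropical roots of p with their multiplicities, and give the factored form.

hull edge (i=0, c=-2) to (i=1, c=5): slope 7, span 1
hull edge (i=1, c=5) to (i=2, c=-4): slope -9, span 1
Factored form: p(x) = -4 ⊗ (x ⊕ (-7)) ⊗ (x ⊕ 9)
Answer: roots = -7 (mult 1), 9 (mult 1)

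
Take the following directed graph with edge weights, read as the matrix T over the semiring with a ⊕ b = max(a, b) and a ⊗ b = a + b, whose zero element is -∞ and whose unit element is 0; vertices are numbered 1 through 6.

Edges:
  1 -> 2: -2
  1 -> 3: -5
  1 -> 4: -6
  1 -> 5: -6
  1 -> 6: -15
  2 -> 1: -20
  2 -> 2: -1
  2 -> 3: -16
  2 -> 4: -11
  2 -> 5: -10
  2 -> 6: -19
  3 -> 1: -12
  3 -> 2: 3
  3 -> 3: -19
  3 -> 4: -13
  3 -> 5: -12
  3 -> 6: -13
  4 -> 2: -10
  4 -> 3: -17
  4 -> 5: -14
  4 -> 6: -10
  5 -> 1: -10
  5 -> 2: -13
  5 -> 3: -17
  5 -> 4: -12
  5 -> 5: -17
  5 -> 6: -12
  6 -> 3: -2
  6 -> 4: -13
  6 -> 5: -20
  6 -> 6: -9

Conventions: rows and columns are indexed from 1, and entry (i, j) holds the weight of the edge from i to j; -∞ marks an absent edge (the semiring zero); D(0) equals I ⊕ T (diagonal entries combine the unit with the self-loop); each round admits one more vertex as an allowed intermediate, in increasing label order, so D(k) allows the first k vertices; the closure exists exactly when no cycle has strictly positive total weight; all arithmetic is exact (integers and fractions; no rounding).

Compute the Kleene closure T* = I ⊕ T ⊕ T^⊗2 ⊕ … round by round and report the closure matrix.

D(0):
  [0, -2, -5, -6, -6, -15]
  [-20, 0, -16, -11, -10, -19]
  [-12, 3, 0, -13, -12, -13]
  [-∞, -10, -17, 0, -14, -10]
  [-10, -13, -17, -12, 0, -12]
  [-∞, -∞, -2, -13, -20, 0]
D(1):
  [0, -2, -5, -6, -6, -15]
  [-20, 0, -16, -11, -10, -19]
  [-12, 3, 0, -13, -12, -13]
  [-∞, -10, -17, 0, -14, -10]
  [-10, -12, -15, -12, 0, -12]
  [-∞, -∞, -2, -13, -20, 0]
D(2):
  [0, -2, -5, -6, -6, -15]
  [-20, 0, -16, -11, -10, -19]
  [-12, 3, 0, -8, -7, -13]
  [-30, -10, -17, 0, -14, -10]
  [-10, -12, -15, -12, 0, -12]
  [-∞, -∞, -2, -13, -20, 0]
D(3):
  [0, -2, -5, -6, -6, -15]
  [-20, 0, -16, -11, -10, -19]
  [-12, 3, 0, -8, -7, -13]
  [-29, -10, -17, 0, -14, -10]
  [-10, -12, -15, -12, 0, -12]
  [-14, 1, -2, -10, -9, 0]
D(4):
  [0, -2, -5, -6, -6, -15]
  [-20, 0, -16, -11, -10, -19]
  [-12, 3, 0, -8, -7, -13]
  [-29, -10, -17, 0, -14, -10]
  [-10, -12, -15, -12, 0, -12]
  [-14, 1, -2, -10, -9, 0]
D(5):
  [0, -2, -5, -6, -6, -15]
  [-20, 0, -16, -11, -10, -19]
  [-12, 3, 0, -8, -7, -13]
  [-24, -10, -17, 0, -14, -10]
  [-10, -12, -15, -12, 0, -12]
  [-14, 1, -2, -10, -9, 0]
D(6):
  [0, -2, -5, -6, -6, -15]
  [-20, 0, -16, -11, -10, -19]
  [-12, 3, 0, -8, -7, -13]
  [-24, -9, -12, 0, -14, -10]
  [-10, -11, -14, -12, 0, -12]
  [-14, 1, -2, -10, -9, 0]
Answer: T* = [[0, -2, -5, -6, -6, -15], [-20, 0, -16, -11, -10, -19], [-12, 3, 0, -8, -7, -13], [-24, -9, -12, 0, -14, -10], [-10, -11, -14, -12, 0, -12], [-14, 1, -2, -10, -9, 0]]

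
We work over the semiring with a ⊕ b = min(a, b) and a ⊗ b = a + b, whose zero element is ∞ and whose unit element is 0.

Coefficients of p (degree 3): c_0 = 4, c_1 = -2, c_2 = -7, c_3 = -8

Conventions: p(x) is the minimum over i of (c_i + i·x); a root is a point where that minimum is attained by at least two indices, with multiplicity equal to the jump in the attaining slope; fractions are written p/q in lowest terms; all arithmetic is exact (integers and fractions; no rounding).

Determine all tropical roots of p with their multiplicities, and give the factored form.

hull edge (i=0, c=4) to (i=1, c=-2): slope -6, span 1
hull edge (i=1, c=-2) to (i=2, c=-7): slope -5, span 1
hull edge (i=2, c=-7) to (i=3, c=-8): slope -1, span 1
Factored form: p(x) = -8 ⊗ (x ⊕ 1) ⊗ (x ⊕ 5) ⊗ (x ⊕ 6)
Answer: roots = 1 (mult 1), 5 (mult 1), 6 (mult 1)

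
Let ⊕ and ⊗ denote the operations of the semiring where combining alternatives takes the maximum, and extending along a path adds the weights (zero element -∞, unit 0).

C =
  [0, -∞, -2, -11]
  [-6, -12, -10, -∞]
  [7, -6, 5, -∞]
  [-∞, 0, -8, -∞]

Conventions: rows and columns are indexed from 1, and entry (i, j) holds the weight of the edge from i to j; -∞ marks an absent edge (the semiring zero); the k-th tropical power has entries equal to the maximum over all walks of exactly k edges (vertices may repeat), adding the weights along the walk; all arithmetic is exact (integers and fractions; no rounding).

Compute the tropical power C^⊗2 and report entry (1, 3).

C^⊗2:
  [5, -8, 3, -11]
  [-3, -16, -5, -17]
  [12, -1, 10, -4]
  [-1, -12, -3, -∞]
Key observation: the optimum is the walk 1->3->3, with weight (-2) + 5 = 3.
Optimal value attained by: walk 1->3->3.
Answer: (C^⊗2)[1][3] = 3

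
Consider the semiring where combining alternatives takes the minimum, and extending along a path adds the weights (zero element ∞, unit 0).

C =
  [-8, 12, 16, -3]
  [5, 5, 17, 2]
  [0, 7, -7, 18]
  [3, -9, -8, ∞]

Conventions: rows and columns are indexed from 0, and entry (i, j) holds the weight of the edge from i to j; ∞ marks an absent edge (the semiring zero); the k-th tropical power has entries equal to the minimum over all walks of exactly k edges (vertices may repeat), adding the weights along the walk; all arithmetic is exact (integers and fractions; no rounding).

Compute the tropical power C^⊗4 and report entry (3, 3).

C^⊗2:
  [-16, -12, -11, -11]
  [-3, -7, -6, 2]
  [-8, 0, -14, -3]
  [-8, -4, -15, -7]
C^⊗3:
  [-24, -20, -19, -19]
  [-11, -7, -13, -6]
  [-16, -12, -21, -11]
  [-16, -16, -22, -11]
C^⊗4:
  [-32, -28, -27, -27]
  [-19, -15, -20, -14]
  [-24, -20, -28, -19]
  [-24, -20, -29, -19]
Key observation: the optimum is the walk 3->2->0->0->3, with weight (-8) + 0 + (-8) + (-3) = -19.
Optimal value attained by: walk 3->2->0->0->3.
Answer: (C^⊗4)[3][3] = -19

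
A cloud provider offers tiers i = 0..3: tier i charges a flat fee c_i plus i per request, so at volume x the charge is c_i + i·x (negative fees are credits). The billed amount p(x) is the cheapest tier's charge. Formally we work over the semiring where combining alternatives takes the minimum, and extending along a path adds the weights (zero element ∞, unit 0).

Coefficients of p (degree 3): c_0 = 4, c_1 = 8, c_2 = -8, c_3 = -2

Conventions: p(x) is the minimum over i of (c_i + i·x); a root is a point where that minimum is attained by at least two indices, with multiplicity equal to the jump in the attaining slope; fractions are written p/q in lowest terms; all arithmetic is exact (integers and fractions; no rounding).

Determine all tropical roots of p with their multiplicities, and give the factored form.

hull edge (i=0, c=4) to (i=2, c=-8): slope -6, span 2
hull edge (i=2, c=-8) to (i=3, c=-2): slope 6, span 1
Factored form: p(x) = -2 ⊗ (x ⊕ (-6)) ⊗ (x ⊕ 6) ⊗ (x ⊕ 6)
Answer: roots = -6 (mult 1), 6 (mult 2)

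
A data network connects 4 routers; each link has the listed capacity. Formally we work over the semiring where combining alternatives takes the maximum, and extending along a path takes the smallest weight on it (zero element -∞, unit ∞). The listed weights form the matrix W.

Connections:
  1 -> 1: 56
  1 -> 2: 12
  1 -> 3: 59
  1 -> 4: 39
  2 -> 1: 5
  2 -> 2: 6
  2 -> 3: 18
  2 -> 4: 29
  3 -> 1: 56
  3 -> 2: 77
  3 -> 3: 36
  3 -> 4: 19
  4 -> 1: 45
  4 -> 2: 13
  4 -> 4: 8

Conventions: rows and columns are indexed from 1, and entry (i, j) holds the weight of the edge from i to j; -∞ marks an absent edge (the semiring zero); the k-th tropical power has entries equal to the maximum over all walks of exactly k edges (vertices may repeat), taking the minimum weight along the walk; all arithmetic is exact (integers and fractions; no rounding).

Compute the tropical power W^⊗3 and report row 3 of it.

W^⊗2:
  [56, 59, 56, 39]
  [29, 18, 18, 18]
  [56, 36, 56, 39]
  [45, 12, 45, 39]
W^⊗3:
  [56, 56, 56, 39]
  [29, 18, 29, 29]
  [56, 56, 56, 39]
  [45, 45, 45, 39]
Answer: row 3 of W^⊗3 = [56, 56, 56, 39]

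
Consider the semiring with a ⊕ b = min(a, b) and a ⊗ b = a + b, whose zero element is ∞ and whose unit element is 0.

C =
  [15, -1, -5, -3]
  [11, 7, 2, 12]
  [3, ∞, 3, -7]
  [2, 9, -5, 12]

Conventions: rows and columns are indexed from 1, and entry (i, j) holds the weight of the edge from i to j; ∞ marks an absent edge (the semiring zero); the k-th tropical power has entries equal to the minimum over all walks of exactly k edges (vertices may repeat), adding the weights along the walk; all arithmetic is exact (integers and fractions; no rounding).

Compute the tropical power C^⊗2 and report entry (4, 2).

C^⊗2:
  [-2, 6, -8, -12]
  [5, 10, 5, -5]
  [-5, 2, -12, -4]
  [-2, 1, -3, -12]
Key observation: the optimum is the walk 4->1->2, with weight 2 + (-1) = 1.
Optimal value attained by: walk 4->1->2.
Answer: (C^⊗2)[4][2] = 1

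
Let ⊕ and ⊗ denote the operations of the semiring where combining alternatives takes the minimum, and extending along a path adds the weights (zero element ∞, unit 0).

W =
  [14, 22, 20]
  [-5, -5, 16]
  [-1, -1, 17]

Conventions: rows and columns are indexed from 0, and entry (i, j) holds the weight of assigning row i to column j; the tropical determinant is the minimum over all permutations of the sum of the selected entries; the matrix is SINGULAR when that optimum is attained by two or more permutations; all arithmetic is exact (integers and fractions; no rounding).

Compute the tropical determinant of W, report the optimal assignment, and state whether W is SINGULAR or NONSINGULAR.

σ = (0, 1, 2): 14 + (-5) + 17 = 26
σ = (0, 2, 1): 14 + 16 + (-1) = 29
σ = (1, 0, 2): 22 + (-5) + 17 = 34
σ = (1, 2, 0): 22 + 16 + (-1) = 37
σ = (2, 0, 1): 20 + (-5) + (-1) = 14
σ = (2, 1, 0): 20 + (-5) + (-1) = 14
Optimal value attained by: σ = (2, 0, 1).
Answer: det⊕(W) = 14; verdict: SINGULAR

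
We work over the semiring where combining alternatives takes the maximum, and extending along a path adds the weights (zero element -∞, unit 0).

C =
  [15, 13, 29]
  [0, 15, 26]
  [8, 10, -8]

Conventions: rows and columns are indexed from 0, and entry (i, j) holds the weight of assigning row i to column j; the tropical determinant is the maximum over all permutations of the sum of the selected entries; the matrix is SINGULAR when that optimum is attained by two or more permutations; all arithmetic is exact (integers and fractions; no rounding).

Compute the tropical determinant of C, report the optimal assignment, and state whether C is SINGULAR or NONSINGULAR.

σ = (0, 1, 2): 15 + 15 + (-8) = 22
σ = (0, 2, 1): 15 + 26 + 10 = 51
σ = (1, 0, 2): 13 + 0 + (-8) = 5
σ = (1, 2, 0): 13 + 26 + 8 = 47
σ = (2, 0, 1): 29 + 0 + 10 = 39
σ = (2, 1, 0): 29 + 15 + 8 = 52
Optimal value attained by: σ = (2, 1, 0).
Answer: det⊕(C) = 52; verdict: NONSINGULAR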